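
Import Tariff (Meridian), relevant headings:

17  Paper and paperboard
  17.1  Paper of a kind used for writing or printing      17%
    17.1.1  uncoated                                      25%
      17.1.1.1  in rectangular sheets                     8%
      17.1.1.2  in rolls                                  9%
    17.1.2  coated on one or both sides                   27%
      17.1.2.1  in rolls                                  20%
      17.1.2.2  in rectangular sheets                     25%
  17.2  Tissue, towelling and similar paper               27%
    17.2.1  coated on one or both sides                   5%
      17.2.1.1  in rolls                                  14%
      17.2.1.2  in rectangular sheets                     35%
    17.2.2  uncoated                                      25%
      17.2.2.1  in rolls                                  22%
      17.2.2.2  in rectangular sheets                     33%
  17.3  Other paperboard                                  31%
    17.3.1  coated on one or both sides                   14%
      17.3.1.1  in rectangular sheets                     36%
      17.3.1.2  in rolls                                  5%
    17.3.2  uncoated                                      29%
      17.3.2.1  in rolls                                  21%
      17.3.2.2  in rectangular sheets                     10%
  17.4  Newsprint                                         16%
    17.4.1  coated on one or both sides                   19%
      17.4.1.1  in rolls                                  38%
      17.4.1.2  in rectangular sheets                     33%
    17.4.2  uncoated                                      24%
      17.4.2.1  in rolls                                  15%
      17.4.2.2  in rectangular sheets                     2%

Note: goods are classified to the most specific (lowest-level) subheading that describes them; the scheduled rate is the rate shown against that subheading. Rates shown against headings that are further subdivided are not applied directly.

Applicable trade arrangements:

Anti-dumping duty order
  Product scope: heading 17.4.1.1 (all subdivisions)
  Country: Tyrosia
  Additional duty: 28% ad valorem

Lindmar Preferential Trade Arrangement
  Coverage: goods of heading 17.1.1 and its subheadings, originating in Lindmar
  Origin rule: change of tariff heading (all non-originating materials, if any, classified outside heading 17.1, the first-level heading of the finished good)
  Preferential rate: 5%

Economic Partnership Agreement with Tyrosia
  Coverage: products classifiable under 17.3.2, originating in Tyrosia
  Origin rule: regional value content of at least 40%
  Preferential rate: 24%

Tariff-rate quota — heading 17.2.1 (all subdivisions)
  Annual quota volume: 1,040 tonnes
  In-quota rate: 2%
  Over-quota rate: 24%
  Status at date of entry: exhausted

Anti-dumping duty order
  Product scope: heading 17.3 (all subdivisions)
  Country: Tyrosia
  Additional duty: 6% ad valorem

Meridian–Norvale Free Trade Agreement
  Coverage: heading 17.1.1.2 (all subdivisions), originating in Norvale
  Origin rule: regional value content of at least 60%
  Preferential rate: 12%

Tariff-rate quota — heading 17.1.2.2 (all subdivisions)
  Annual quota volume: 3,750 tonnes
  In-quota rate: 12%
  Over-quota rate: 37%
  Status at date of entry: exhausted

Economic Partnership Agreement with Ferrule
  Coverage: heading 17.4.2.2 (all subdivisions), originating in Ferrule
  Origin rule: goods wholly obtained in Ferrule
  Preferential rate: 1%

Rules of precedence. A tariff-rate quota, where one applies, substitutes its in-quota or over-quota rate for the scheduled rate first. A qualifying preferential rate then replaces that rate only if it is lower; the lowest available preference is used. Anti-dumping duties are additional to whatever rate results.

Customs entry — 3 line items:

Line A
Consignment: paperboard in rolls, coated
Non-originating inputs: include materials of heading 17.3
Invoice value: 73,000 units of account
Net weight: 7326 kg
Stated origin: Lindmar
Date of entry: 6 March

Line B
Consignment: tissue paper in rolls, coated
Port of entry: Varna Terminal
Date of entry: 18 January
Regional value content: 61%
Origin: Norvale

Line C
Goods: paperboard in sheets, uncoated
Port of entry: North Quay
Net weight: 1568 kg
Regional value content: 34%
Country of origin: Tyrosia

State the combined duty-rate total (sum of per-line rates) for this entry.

45%

Line A: paperboard → 17.3; coated → 17.3.1; in rolls → 17.3.1.2. Scheduled 5%. Lindmar agreement on 17.1.1: 17.3.1.2 not covered. → 5%.
Line B: tissue paper → 17.2; coated → 17.2.1; in rolls → 17.2.1.1. Scheduled 14%. quota on 17.2.1 exhausted → over-quota 24%; Norvale agreement on 17.1.1.2: 17.2.1.1 not covered. → 24%.
Line C: paperboard → 17.3; uncoated → 17.3.2; in sheets → 17.3.2.2. Scheduled 10%. Tyrosia agreement on 17.3.2: RVC < 40%; anti-dumping (Tyrosia, 17.3): +6%; total 10% + 6% = 16%. → 16%.
Sum: 5% + 24% + 16% = 45%.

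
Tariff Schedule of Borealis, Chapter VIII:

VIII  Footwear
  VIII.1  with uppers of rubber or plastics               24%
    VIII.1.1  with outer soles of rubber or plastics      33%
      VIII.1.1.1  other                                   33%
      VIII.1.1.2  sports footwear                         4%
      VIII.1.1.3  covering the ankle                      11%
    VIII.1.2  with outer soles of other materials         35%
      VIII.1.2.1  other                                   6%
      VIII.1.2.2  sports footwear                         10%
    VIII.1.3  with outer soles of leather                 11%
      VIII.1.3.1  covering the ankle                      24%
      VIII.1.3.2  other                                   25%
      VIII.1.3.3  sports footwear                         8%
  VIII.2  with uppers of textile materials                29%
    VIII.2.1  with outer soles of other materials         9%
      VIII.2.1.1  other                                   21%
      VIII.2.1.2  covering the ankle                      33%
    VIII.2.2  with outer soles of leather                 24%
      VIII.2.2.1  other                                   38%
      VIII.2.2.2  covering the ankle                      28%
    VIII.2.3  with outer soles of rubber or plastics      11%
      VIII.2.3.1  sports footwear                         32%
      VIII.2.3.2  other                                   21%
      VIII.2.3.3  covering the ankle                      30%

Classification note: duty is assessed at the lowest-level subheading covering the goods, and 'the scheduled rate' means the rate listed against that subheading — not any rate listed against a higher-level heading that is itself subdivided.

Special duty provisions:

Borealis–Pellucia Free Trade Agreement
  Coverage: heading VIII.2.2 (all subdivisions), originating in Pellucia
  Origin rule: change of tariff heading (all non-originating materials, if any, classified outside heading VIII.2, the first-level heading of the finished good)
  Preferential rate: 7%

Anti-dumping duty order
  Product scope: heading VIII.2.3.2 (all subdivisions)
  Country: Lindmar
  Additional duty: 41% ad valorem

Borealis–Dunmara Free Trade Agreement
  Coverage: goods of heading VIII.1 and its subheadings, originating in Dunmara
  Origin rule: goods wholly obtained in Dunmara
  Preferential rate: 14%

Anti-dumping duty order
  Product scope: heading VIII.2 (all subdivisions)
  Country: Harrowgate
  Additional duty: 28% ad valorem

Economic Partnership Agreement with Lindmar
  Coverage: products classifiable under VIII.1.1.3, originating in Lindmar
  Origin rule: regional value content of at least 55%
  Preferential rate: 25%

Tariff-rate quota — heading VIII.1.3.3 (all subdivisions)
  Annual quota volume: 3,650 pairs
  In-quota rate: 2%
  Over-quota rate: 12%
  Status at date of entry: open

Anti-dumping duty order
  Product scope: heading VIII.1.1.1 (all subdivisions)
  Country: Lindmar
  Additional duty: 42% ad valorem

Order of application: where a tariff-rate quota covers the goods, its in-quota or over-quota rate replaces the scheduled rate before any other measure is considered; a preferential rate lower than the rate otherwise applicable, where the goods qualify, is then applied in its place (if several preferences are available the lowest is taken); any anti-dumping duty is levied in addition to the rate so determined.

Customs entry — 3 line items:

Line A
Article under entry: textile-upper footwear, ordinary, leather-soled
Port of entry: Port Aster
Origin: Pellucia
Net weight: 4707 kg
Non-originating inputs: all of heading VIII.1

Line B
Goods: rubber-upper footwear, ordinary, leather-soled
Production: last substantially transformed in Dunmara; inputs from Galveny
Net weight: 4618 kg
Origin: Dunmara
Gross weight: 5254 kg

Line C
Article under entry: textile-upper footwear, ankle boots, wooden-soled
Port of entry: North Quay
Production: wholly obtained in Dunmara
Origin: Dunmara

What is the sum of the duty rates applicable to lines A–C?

65%

Line A: textile-upper → VIII.2; leather-soled → VIII.2.2; ordinary → VIII.2.2.1. Scheduled 38%. Pellucia agreement on VIII.2.2: CTH met → 7% available; preferential 7%. → 7%.
Line B: rubber-upper → VIII.1; leather-soled → VIII.1.3; ordinary → VIII.1.3.2. Scheduled 25%. Dunmara agreement on VIII.1: not wholly obtained. → 25%.
Line C: textile-upper → VIII.2; wooden-soled → VIII.2.1; ankle boots → VIII.2.1.2. Scheduled 33%. Dunmara agreement on VIII.1: VIII.2.1.2 not covered. → 33%.
Sum: 7% + 25% + 33% = 65%.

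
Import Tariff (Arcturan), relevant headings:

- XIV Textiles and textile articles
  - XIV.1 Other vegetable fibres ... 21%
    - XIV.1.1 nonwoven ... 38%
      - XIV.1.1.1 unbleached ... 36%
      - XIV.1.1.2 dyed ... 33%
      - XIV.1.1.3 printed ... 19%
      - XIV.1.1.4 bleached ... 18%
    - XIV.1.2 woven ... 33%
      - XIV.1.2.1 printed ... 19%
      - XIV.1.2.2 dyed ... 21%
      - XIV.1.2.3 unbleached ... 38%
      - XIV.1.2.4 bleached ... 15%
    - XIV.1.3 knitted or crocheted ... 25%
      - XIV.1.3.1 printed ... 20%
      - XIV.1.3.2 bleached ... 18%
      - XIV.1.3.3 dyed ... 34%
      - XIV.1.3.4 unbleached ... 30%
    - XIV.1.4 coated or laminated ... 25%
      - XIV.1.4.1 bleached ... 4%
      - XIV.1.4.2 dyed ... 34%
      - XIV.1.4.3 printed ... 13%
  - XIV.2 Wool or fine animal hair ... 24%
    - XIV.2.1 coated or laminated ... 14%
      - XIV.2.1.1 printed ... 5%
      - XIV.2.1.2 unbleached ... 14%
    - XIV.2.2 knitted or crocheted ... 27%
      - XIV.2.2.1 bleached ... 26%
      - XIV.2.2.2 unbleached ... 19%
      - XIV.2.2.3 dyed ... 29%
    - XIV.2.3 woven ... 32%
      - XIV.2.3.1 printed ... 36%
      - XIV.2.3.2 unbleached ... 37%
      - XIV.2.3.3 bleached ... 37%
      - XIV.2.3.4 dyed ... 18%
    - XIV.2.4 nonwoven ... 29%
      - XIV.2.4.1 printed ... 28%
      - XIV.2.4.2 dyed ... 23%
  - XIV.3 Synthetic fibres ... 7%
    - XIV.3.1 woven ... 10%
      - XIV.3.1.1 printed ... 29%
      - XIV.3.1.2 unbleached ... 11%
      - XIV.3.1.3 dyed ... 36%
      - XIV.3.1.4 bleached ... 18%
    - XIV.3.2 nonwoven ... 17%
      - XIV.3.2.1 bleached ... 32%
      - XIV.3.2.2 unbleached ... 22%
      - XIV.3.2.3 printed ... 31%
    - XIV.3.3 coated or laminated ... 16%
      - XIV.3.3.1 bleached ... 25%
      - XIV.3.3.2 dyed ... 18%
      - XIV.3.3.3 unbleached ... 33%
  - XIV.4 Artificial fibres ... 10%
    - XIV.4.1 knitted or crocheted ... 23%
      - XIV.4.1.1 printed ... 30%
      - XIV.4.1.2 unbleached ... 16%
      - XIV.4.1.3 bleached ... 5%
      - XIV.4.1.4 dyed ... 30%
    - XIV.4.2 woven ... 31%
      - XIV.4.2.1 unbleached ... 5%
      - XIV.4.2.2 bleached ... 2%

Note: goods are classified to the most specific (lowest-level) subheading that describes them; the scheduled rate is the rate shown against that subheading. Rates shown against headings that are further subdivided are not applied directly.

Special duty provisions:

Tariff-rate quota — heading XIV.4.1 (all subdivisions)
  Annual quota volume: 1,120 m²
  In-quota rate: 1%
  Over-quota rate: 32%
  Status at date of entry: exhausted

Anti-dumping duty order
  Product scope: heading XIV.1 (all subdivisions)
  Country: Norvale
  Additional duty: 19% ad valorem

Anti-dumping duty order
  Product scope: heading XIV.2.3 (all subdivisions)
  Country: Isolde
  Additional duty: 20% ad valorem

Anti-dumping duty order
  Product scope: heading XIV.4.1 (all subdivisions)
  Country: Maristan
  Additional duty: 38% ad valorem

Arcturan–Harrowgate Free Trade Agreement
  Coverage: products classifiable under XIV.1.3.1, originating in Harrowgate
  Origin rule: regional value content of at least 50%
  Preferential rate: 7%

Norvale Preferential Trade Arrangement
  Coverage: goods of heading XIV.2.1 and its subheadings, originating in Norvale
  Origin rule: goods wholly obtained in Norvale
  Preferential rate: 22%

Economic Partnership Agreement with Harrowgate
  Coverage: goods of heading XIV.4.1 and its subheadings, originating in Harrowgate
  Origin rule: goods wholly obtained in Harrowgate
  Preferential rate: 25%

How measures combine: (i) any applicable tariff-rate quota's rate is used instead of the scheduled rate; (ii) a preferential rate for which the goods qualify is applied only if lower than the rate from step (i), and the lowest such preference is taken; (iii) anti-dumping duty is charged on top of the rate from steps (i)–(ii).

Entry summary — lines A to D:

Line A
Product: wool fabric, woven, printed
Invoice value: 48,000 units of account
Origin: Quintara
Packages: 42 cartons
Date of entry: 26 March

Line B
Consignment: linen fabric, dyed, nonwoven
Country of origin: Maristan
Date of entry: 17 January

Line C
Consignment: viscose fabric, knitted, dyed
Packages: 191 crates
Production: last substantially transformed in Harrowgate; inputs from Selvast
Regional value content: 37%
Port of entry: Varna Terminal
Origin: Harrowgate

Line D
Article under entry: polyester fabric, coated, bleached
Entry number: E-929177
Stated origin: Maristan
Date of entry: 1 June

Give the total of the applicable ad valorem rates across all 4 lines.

Line A: wool → XIV.2; woven → XIV.2.3; printed → XIV.2.3.1. Scheduled 36%. No special measure applies. → 36%.
Line B: linen → XIV.1; nonwoven → XIV.1.1; dyed → XIV.1.1.2. Scheduled 33%. No special measure applies. → 33%.
Line C: viscose → XIV.4; knitted → XIV.4.1; dyed → XIV.4.1.4. Scheduled 30%. quota on XIV.4.1 exhausted → over-quota 32%; Harrowgate agreement on XIV.1.3.1: XIV.4.1.4 not covered; Harrowgate agreement on XIV.4.1: not wholly obtained. → 32%.
Line D: polyester → XIV.3; coated → XIV.3.3; bleached → XIV.3.3.1. Scheduled 25%. No special measure applies. → 25%.
Sum: 36% + 33% + 32% + 25% = 126%.

126%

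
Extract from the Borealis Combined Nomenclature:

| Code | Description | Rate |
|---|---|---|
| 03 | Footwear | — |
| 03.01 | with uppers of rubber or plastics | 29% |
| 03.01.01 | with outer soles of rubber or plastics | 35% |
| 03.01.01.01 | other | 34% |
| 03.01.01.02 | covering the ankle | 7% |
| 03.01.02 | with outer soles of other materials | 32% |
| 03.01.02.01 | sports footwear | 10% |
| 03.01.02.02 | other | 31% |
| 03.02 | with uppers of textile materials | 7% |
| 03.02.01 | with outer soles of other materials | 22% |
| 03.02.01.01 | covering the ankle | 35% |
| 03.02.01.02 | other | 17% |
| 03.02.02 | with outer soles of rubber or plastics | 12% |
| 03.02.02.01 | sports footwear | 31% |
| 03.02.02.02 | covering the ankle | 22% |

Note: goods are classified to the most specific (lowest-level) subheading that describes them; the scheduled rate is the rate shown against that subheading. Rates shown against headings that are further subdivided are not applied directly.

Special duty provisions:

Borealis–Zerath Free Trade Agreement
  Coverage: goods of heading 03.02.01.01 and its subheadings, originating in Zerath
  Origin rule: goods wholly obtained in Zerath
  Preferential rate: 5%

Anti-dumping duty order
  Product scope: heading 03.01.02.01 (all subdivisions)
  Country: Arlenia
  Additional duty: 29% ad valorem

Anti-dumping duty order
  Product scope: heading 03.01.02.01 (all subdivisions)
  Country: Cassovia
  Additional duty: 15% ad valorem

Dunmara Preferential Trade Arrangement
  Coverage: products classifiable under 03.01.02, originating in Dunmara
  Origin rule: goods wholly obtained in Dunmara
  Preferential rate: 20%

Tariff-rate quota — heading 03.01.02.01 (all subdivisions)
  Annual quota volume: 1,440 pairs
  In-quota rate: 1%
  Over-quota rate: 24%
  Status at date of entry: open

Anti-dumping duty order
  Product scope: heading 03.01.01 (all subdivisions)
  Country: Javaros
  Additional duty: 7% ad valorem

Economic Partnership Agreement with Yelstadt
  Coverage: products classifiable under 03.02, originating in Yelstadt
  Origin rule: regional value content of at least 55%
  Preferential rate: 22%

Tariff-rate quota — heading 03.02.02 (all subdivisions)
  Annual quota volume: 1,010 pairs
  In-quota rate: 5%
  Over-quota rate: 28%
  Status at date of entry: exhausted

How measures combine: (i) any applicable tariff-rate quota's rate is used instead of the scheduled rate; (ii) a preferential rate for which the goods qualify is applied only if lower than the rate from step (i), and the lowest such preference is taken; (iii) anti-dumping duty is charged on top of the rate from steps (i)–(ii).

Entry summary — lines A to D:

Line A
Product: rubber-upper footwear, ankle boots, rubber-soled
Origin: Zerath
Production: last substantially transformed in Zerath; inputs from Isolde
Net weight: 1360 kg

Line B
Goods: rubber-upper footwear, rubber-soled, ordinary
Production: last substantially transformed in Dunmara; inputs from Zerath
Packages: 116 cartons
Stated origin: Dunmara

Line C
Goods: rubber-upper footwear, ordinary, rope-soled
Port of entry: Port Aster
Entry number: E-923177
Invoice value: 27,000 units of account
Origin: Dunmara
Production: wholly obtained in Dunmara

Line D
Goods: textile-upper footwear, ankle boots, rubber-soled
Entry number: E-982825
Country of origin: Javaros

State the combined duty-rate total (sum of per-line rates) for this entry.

Line A: rubber-upper → 03.01; rubber-soled → 03.01.01; ankle boots → 03.01.01.02. Scheduled 7%. Zerath agreement on 03.02.01.01: 03.01.01.02 not covered. → 7%.
Line B: rubber-upper → 03.01; rubber-soled → 03.01.01; ordinary → 03.01.01.01. Scheduled 34%. Dunmara agreement on 03.01.02: 03.01.01.01 not covered. → 34%.
Line C: rubber-upper → 03.01; rope-soled → 03.01.02; ordinary → 03.01.02.02. Scheduled 31%. Dunmara agreement on 03.01.02: wholly obtained → 20% available; preferential 20%. → 20%.
Line D: textile-upper → 03.02; rubber-soled → 03.02.02; ankle boots → 03.02.02.02. Scheduled 22%. quota on 03.02.02 exhausted → over-quota 28%. → 28%.
Sum: 7% + 34% + 20% + 28% = 89%.

89%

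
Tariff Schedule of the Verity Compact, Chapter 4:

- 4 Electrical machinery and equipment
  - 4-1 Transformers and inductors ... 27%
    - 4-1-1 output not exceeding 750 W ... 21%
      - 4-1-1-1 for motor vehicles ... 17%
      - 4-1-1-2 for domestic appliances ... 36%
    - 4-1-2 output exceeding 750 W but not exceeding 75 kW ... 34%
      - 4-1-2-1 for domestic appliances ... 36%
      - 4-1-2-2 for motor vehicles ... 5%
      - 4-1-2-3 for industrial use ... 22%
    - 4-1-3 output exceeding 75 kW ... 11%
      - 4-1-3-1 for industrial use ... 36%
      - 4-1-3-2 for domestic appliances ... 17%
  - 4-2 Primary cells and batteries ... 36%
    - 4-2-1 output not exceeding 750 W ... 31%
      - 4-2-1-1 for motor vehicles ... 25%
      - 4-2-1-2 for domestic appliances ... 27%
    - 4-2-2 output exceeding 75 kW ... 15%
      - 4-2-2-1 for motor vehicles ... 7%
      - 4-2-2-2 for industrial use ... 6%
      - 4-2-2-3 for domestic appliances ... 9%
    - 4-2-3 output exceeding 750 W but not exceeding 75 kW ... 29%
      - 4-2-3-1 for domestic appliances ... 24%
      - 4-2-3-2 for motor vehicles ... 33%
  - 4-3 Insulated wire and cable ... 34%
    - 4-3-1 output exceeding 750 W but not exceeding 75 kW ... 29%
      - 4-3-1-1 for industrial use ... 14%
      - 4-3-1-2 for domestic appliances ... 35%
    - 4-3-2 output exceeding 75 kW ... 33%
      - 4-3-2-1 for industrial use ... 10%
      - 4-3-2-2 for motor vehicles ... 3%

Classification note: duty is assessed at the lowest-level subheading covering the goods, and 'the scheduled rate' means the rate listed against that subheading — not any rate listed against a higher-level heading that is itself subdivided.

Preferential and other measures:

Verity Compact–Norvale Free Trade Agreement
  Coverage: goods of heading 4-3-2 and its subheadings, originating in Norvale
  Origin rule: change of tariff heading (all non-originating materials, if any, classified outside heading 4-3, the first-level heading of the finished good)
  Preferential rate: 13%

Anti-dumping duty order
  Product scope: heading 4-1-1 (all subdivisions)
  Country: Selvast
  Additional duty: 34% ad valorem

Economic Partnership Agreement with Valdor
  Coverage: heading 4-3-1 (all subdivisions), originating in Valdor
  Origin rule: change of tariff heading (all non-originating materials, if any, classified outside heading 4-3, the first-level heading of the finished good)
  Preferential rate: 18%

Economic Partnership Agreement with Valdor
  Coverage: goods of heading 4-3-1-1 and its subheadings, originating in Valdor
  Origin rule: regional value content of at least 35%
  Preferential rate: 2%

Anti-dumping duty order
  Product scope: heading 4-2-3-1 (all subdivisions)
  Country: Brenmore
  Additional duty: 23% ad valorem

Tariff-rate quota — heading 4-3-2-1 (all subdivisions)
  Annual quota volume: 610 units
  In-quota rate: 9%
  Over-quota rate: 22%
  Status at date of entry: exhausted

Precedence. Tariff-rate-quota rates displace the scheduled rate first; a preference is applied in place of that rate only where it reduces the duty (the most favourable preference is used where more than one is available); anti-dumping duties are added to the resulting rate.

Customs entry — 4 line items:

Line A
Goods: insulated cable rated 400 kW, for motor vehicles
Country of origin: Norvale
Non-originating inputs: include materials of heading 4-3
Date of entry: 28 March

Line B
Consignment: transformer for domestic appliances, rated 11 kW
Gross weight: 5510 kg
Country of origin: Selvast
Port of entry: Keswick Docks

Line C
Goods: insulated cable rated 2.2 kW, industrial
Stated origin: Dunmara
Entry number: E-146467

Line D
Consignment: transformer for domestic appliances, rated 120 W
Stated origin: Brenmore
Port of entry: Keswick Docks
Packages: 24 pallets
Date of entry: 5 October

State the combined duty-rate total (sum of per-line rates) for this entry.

Line A: insulated cable → 4-3; rated 400 kW → 4-3-2; for motor vehicles → 4-3-2-2. Scheduled 3%. Norvale agreement on 4-3-2: CTH not met. → 3%.
Line B: transformer → 4-1; rated 11 kW → 4-1-2; for domestic appliances → 4-1-2-1. Scheduled 36%. No special measure applies. → 36%.
Line C: insulated cable → 4-3; rated 2.2 kW → 4-3-1; industrial → 4-3-1-1. Scheduled 14%. No special measure applies. → 14%.
Line D: transformer → 4-1; rated 120 W → 4-1-1; for domestic appliances → 4-1-1-2. Scheduled 36%. No special measure applies. → 36%.
Sum: 3% + 36% + 14% + 36% = 89%.

89%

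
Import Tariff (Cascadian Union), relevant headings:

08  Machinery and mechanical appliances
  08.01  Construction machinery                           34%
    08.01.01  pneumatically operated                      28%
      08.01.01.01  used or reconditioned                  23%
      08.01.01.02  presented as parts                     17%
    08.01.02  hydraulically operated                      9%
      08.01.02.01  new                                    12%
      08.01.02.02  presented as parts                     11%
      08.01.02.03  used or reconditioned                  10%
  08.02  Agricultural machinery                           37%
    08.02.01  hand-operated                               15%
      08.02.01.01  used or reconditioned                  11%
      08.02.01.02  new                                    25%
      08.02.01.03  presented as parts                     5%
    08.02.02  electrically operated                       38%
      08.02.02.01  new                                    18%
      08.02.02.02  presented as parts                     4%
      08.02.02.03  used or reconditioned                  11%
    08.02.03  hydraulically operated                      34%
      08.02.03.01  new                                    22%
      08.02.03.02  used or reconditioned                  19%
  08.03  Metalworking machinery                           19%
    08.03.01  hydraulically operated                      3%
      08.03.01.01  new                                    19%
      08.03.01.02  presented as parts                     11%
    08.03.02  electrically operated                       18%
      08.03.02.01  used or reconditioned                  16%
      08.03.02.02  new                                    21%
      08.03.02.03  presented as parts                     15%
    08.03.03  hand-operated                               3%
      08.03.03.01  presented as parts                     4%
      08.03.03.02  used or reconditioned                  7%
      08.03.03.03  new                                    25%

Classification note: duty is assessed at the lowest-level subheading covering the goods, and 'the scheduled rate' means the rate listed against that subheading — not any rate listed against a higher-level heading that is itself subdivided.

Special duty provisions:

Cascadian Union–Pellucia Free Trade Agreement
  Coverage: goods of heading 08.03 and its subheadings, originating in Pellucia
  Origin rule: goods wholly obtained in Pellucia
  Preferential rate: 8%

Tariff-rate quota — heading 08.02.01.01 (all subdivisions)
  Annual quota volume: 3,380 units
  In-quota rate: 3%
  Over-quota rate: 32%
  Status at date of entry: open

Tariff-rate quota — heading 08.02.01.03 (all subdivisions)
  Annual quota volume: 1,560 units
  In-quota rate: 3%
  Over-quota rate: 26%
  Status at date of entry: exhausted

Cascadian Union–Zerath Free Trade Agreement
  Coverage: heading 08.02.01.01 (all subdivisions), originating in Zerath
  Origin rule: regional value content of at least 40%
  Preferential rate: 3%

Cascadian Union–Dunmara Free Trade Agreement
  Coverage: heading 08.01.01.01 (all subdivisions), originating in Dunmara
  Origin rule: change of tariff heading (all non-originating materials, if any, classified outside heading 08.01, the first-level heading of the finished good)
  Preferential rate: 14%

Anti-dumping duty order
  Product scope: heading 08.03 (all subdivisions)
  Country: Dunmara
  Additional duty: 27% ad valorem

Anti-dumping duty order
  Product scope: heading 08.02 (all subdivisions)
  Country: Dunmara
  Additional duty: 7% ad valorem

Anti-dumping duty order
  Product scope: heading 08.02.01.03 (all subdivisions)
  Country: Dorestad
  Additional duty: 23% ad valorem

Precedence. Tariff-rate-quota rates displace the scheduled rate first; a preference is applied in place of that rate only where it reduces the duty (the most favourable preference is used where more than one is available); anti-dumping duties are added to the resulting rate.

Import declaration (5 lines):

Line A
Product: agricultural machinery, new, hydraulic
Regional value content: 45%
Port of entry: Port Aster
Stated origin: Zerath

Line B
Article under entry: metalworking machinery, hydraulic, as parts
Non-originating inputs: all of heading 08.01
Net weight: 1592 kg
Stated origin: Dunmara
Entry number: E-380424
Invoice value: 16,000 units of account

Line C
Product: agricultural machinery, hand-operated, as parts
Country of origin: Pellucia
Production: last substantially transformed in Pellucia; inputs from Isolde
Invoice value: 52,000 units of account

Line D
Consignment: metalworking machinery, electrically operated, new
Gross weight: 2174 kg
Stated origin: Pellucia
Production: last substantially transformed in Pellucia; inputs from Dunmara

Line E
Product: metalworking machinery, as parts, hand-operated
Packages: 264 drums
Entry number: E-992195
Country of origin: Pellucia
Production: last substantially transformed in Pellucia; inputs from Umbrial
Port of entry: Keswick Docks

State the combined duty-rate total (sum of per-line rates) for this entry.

Line A: agricultural → 08.02; hydraulic → 08.02.03; new → 08.02.03.01. Scheduled 22%. Zerath agreement on 08.02.01.01: 08.02.03.01 not covered. → 22%.
Line B: metalworking → 08.03; hydraulic → 08.03.01; as parts → 08.03.01.02. Scheduled 11%. Dunmara agreement on 08.01.01.01: 08.03.01.02 not covered; anti-dumping (Dunmara, 08.03): +27%; total 11% + 27% = 38%. → 38%.
Line C: agricultural → 08.02; hand-operated → 08.02.01; as parts → 08.02.01.03. Scheduled 5%. quota on 08.02.01.03 exhausted → over-quota 26%; Pellucia agreement on 08.03: 08.02.01.03 not covered. → 26%.
Line D: metalworking → 08.03; electrically operated → 08.03.02; new → 08.03.02.02. Scheduled 21%. Pellucia agreement on 08.03: not wholly obtained. → 21%.
Line E: metalworking → 08.03; hand-operated → 08.03.03; as parts → 08.03.03.01. Scheduled 4%. Pellucia agreement on 08.03: not wholly obtained. → 4%.
Sum: 22% + 38% + 26% + 21% + 4% = 111%.

111%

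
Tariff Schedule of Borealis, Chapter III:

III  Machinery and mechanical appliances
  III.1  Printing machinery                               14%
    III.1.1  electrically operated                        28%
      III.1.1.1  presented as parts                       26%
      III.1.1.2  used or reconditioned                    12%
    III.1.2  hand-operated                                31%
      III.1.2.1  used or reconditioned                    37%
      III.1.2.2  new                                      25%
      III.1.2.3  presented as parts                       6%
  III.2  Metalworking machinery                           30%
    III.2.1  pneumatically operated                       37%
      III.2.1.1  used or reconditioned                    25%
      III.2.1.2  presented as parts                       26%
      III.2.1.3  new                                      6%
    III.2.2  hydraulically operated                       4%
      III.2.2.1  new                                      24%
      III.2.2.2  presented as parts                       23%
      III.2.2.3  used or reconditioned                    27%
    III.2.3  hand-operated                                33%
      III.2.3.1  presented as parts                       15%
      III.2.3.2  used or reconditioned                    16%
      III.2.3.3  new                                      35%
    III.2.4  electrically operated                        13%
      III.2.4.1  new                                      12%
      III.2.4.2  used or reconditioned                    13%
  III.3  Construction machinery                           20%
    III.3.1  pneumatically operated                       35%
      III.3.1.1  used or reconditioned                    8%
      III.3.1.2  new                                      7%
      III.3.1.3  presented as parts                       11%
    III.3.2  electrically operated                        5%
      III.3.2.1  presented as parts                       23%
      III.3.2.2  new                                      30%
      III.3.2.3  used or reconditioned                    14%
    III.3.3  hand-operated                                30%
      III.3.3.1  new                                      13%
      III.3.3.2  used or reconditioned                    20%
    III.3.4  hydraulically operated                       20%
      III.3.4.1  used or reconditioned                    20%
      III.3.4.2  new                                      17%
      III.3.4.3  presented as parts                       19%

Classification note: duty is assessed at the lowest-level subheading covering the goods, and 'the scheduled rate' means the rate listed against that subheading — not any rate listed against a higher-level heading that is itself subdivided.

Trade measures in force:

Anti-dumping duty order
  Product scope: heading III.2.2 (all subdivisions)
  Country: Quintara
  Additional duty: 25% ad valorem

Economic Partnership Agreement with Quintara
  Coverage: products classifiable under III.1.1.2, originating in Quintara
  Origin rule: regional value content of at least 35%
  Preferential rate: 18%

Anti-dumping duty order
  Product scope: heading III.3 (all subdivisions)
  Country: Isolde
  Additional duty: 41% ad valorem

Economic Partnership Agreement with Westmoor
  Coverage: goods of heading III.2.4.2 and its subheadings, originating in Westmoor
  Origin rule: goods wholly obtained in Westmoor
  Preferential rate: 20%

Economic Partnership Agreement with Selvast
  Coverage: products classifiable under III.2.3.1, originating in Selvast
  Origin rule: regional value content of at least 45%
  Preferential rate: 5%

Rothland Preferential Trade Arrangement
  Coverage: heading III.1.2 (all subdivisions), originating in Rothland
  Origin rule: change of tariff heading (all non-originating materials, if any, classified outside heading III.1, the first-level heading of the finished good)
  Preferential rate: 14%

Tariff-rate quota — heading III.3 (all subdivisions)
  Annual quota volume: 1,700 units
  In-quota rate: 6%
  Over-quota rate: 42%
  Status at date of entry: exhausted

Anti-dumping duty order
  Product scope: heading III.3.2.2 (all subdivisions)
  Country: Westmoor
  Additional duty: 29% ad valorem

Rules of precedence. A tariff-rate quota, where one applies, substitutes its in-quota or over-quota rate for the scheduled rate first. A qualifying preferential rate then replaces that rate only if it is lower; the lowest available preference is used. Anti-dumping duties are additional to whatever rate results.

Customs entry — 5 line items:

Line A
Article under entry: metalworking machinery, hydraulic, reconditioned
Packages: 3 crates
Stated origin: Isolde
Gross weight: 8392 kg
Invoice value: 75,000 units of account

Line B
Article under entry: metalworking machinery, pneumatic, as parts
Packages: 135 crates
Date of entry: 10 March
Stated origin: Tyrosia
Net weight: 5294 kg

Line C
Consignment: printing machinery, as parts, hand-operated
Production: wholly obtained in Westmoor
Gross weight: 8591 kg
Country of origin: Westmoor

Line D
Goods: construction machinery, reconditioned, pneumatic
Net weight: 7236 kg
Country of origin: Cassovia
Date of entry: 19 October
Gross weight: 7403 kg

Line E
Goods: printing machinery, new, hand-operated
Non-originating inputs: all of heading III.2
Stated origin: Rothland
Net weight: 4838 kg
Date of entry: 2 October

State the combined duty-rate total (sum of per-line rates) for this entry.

115%

Line A: metalworking → III.2; hydraulic → III.2.2; reconditioned → III.2.2.3. Scheduled 27%. No special measure applies. → 27%.
Line B: metalworking → III.2; pneumatic → III.2.1; as parts → III.2.1.2. Scheduled 26%. No special measure applies. → 26%.
Line C: printing → III.1; hand-operated → III.1.2; as parts → III.1.2.3. Scheduled 6%. Westmoor agreement on III.2.4.2: III.1.2.3 not covered. → 6%.
Line D: construction → III.3; pneumatic → III.3.1; reconditioned → III.3.1.1. Scheduled 8%. quota on III.3 exhausted → over-quota 42%. → 42%.
Line E: printing → III.1; hand-operated → III.1.2; new → III.1.2.2. Scheduled 25%. Rothland agreement on III.1.2: CTH met → 14% available; preferential 14%. → 14%.
Sum: 27% + 26% + 6% + 42% + 14% = 115%.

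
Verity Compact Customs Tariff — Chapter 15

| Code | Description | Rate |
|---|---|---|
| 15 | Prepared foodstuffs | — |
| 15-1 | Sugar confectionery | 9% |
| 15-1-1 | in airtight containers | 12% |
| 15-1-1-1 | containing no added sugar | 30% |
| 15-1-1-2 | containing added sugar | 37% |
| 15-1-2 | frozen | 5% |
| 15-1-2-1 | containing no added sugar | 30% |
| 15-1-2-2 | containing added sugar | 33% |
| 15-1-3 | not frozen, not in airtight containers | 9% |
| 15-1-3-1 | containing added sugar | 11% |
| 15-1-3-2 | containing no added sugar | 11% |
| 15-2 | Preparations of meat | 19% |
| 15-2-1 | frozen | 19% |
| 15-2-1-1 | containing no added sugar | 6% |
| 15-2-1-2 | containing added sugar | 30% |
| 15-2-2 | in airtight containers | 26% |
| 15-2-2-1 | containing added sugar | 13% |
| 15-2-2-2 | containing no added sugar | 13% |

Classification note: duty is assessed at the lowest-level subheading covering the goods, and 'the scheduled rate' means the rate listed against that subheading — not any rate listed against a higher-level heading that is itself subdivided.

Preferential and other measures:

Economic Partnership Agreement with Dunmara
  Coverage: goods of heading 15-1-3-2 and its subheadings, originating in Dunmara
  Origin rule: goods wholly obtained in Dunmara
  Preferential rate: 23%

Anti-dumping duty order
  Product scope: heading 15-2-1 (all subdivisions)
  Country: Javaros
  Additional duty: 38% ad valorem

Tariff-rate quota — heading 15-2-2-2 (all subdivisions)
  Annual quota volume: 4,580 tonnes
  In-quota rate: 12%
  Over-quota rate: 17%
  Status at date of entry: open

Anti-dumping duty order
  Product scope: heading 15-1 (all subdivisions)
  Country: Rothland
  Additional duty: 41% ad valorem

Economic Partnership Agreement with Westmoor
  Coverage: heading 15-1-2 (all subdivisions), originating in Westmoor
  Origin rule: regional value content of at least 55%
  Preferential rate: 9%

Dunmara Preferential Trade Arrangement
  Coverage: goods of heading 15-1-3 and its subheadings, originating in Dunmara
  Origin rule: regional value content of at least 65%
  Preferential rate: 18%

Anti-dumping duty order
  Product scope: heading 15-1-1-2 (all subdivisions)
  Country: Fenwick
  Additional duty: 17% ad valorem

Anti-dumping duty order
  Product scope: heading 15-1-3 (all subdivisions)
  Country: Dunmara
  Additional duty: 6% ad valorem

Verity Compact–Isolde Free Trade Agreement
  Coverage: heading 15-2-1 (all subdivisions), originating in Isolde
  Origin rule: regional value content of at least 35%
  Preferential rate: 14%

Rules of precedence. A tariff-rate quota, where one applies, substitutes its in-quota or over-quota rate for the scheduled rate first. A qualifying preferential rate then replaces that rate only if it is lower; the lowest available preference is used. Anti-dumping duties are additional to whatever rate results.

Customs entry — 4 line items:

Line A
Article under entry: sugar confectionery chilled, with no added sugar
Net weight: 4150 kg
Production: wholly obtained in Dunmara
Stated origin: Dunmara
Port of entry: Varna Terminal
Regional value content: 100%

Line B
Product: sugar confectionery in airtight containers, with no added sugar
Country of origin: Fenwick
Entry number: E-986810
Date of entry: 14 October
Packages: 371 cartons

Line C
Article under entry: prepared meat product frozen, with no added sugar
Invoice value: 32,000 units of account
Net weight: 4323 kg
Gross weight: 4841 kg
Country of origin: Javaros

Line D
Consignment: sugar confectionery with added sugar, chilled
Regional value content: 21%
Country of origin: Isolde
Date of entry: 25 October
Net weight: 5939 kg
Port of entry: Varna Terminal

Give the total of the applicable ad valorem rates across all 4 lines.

Line A: sugar confectionery → 15-1; chilled → 15-1-3; with no added sugar → 15-1-3-2. Scheduled 11%. Dunmara agreement on 15-1-3-2: wholly obtained → 23% available; Dunmara agreement on 15-1-3: RVC ≥ 65% → 18% available; preference 18% not lower than 11% → no reduction; anti-dumping (Dunmara, 15-1-3): +6%; total 11% + 6% = 17%. → 17%.
Line B: sugar confectionery → 15-1; in airtight containers → 15-1-1; with no added sugar → 15-1-1-1. Scheduled 30%. No special measure applies. → 30%.
Line C: prepared meat product → 15-2; frozen → 15-2-1; with no added sugar → 15-2-1-1. Scheduled 6%. anti-dumping (Javaros, 15-2-1): +38%; total 6% + 38% = 44%. → 44%.
Line D: sugar confectionery → 15-1; chilled → 15-1-3; with added sugar → 15-1-3-1. Scheduled 11%. Isolde agreement on 15-2-1: 15-1-3-1 not covered. → 11%.
Sum: 17% + 30% + 44% + 11% = 102%.

102%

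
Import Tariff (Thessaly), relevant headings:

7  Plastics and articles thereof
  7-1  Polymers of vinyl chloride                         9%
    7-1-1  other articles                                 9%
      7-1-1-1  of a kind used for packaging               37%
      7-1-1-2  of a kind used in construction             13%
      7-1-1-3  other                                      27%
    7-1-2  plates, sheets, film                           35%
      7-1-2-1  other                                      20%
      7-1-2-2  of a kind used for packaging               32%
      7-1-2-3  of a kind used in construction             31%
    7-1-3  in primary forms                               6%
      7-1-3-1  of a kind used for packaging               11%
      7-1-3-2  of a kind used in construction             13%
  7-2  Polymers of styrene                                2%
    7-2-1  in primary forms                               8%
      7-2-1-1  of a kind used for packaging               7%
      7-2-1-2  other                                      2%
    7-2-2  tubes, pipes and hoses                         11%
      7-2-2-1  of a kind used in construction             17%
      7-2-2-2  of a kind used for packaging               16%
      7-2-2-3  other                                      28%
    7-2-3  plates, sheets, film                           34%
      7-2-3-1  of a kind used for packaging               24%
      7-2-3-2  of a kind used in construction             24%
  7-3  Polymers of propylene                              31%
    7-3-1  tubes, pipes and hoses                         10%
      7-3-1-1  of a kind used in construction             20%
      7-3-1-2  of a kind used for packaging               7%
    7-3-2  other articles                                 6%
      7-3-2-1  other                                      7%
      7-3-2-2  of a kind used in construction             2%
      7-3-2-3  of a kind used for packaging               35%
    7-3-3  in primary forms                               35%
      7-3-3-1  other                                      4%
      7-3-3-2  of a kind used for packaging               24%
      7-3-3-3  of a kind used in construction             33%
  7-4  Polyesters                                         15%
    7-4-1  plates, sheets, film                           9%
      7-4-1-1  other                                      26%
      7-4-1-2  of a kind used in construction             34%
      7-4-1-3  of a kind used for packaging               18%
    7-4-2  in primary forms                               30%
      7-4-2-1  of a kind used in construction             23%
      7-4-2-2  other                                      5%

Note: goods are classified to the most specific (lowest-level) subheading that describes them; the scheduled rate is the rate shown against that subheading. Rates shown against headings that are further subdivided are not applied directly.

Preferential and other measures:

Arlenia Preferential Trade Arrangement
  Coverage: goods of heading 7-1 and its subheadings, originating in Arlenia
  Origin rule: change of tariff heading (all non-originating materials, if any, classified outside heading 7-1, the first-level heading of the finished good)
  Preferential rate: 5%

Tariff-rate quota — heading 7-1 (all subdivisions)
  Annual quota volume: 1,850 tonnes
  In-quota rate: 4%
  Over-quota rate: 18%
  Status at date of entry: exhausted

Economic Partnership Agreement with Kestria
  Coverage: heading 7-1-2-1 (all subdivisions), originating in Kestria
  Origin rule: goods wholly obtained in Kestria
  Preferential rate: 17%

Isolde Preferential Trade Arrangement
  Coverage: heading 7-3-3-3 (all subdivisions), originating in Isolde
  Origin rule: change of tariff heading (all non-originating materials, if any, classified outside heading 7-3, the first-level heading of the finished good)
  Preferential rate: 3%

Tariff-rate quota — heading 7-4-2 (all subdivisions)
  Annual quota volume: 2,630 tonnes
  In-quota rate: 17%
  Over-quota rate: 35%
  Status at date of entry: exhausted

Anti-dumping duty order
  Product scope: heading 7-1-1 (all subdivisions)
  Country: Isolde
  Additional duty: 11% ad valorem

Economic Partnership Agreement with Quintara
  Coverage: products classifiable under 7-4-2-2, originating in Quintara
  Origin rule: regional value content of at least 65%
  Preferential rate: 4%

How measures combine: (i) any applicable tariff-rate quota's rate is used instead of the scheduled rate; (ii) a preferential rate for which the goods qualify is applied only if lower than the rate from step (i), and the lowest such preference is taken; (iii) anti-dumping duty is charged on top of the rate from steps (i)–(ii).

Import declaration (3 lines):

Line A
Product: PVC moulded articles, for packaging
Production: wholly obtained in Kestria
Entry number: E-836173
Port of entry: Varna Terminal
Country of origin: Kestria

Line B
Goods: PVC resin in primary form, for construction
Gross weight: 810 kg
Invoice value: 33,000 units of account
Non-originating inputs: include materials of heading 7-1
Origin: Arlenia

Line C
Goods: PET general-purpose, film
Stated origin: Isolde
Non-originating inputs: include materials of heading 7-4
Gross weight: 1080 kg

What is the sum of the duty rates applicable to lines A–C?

62%

Line A: PVC → 7-1; moulded articles → 7-1-1; for packaging → 7-1-1-1. Scheduled 37%. quota on 7-1 exhausted → over-quota 18%; Kestria agreement on 7-1-2-1: 7-1-1-1 not covered. → 18%.
Line B: PVC → 7-1; resin in primary form → 7-1-3; for construction → 7-1-3-2. Scheduled 13%. quota on 7-1 exhausted → over-quota 18%; Arlenia agreement on 7-1: CTH not met. → 18%.
Line C: PET → 7-4; film → 7-4-1; general-purpose → 7-4-1-1. Scheduled 26%. Isolde agreement on 7-3-3-3: 7-4-1-1 not covered. → 26%.
Sum: 18% + 18% + 26% = 62%.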